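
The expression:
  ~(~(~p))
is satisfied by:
  {p: False}


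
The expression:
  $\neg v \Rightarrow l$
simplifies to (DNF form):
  $l \vee v$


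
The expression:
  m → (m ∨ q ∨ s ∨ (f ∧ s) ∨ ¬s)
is always true.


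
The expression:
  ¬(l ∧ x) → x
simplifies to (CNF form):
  x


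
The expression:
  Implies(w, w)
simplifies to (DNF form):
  True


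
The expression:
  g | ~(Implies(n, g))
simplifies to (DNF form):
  g | n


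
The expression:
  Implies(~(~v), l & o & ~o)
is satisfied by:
  {v: False}


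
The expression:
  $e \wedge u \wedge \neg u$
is never true.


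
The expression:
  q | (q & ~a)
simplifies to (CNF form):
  q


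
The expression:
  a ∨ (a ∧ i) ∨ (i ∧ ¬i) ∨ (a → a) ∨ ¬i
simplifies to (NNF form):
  True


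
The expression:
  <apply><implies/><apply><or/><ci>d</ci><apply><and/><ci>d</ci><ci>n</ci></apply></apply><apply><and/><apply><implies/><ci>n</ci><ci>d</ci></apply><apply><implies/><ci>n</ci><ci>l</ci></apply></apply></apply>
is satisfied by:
  {l: True, d: False, n: False}
  {l: False, d: False, n: False}
  {n: True, l: True, d: False}
  {n: True, l: False, d: False}
  {d: True, l: True, n: False}
  {d: True, l: False, n: False}
  {d: True, n: True, l: True}


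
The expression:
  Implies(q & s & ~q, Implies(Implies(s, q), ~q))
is always true.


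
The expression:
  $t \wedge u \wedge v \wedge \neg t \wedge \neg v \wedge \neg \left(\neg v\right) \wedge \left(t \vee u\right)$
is never true.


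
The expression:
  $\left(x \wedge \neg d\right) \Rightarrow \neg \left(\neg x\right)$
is always true.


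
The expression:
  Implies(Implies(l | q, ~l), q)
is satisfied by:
  {q: True, l: True}
  {q: True, l: False}
  {l: True, q: False}


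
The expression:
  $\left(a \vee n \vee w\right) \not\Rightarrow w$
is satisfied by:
  {n: True, a: True, w: False}
  {n: True, a: False, w: False}
  {a: True, n: False, w: False}


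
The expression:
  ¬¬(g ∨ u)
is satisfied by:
  {g: True, u: True}
  {g: True, u: False}
  {u: True, g: False}


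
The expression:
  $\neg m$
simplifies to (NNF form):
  $\neg m$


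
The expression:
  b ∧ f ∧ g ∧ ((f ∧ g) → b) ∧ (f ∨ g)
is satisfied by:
  {g: True, b: True, f: True}


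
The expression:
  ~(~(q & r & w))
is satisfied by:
  {r: True, w: True, q: True}


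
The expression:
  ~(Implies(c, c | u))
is never true.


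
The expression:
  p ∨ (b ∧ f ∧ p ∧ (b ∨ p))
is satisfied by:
  {p: True}


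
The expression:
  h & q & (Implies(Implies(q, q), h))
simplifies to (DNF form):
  h & q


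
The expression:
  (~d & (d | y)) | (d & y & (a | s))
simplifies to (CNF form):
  y & (a | s | ~d)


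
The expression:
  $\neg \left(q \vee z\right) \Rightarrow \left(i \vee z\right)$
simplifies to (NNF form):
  $i \vee q \vee z$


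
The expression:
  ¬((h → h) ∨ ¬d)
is never true.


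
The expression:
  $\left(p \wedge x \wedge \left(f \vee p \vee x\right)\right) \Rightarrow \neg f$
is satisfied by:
  {p: False, x: False, f: False}
  {f: True, p: False, x: False}
  {x: True, p: False, f: False}
  {f: True, x: True, p: False}
  {p: True, f: False, x: False}
  {f: True, p: True, x: False}
  {x: True, p: True, f: False}


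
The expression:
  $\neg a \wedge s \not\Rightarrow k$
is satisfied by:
  {s: True, k: False, a: False}


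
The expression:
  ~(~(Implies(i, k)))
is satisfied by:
  {k: True, i: False}
  {i: False, k: False}
  {i: True, k: True}


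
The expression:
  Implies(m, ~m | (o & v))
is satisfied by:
  {v: True, o: True, m: False}
  {v: True, o: False, m: False}
  {o: True, v: False, m: False}
  {v: False, o: False, m: False}
  {v: True, m: True, o: True}


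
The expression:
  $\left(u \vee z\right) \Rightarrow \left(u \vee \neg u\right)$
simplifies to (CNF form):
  $\text{True}$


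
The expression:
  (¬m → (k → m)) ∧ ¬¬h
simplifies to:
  h ∧ (m ∨ ¬k)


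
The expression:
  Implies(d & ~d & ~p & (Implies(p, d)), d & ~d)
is always true.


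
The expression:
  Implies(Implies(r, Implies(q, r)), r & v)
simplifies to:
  r & v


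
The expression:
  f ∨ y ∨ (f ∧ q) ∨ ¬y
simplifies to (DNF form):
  True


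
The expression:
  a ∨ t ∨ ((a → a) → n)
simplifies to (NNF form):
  a ∨ n ∨ t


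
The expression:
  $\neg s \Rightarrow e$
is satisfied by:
  {e: True, s: True}
  {e: True, s: False}
  {s: True, e: False}


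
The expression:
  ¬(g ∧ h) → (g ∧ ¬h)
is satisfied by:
  {g: True}


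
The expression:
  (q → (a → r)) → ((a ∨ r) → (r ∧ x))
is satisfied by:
  {x: True, q: True, r: False, a: False}
  {x: True, r: False, q: False, a: False}
  {q: True, x: False, r: False, a: False}
  {x: False, r: False, q: False, a: False}
  {x: True, a: True, q: True, r: False}
  {a: True, q: True, x: False, r: False}
  {x: True, r: True, q: True, a: False}
  {x: True, r: True, a: False, q: False}
  {x: True, r: True, a: True, q: True}
  {x: True, r: True, a: True, q: False}


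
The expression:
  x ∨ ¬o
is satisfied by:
  {x: True, o: False}
  {o: False, x: False}
  {o: True, x: True}


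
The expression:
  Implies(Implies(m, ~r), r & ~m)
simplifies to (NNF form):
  r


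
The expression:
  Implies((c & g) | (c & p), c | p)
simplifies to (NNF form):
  True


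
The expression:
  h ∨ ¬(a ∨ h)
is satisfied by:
  {h: True, a: False}
  {a: False, h: False}
  {a: True, h: True}


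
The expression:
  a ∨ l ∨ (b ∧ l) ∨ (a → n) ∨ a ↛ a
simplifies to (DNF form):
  True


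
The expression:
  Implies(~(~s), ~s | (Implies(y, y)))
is always true.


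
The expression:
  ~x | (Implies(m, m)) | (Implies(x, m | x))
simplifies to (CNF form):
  True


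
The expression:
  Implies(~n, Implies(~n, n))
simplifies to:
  n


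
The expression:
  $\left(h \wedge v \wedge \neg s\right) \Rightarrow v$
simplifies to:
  $\text{True}$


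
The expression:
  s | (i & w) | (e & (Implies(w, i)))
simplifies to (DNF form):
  s | (i & w) | (e & ~w)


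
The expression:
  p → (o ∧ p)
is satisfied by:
  {o: True, p: False}
  {p: False, o: False}
  {p: True, o: True}


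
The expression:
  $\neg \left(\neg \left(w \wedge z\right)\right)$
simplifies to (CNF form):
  $w \wedge z$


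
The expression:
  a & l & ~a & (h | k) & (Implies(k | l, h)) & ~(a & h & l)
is never true.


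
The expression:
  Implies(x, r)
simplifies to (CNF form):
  r | ~x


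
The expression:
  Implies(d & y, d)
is always true.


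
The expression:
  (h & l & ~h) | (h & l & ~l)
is never true.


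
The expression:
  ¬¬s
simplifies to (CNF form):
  s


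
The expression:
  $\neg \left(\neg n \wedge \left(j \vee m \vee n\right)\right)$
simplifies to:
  $n \vee \left(\neg j \wedge \neg m\right)$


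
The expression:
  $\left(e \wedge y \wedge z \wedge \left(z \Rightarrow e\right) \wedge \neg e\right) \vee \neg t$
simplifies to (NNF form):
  $\neg t$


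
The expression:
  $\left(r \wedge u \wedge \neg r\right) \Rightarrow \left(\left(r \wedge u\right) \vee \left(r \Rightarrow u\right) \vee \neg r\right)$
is always true.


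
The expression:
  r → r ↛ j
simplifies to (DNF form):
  ¬j ∨ ¬r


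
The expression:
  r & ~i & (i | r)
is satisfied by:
  {r: True, i: False}


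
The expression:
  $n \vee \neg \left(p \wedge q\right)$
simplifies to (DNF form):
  $n \vee \neg p \vee \neg q$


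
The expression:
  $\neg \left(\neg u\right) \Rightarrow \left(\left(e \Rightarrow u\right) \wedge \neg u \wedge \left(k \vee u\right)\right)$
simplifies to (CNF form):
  $\neg u$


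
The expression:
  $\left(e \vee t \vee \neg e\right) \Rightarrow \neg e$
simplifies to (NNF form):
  $\neg e$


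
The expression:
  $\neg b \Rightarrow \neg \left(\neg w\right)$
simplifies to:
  $b \vee w$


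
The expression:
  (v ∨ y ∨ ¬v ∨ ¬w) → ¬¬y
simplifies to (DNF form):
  y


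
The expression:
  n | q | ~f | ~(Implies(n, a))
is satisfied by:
  {n: True, q: True, f: False}
  {n: True, q: False, f: False}
  {q: True, n: False, f: False}
  {n: False, q: False, f: False}
  {f: True, n: True, q: True}
  {f: True, n: True, q: False}
  {f: True, q: True, n: False}


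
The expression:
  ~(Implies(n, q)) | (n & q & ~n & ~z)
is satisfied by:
  {n: True, q: False}


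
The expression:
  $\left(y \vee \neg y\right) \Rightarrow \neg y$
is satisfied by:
  {y: False}


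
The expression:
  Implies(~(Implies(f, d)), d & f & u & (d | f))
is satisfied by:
  {d: True, f: False}
  {f: False, d: False}
  {f: True, d: True}


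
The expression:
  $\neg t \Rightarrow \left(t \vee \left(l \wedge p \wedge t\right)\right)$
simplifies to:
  $t$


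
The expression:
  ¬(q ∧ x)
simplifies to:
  ¬q ∨ ¬x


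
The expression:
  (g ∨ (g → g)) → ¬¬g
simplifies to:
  g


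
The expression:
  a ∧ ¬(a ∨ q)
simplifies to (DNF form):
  False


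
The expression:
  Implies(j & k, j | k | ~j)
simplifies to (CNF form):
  True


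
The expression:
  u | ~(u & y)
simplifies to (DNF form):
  True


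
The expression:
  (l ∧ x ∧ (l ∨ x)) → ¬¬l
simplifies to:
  True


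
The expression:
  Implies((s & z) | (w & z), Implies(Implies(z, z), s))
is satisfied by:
  {s: True, w: False, z: False}
  {w: False, z: False, s: False}
  {z: True, s: True, w: False}
  {z: True, w: False, s: False}
  {s: True, w: True, z: False}
  {w: True, s: False, z: False}
  {z: True, w: True, s: True}


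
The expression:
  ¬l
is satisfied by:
  {l: False}


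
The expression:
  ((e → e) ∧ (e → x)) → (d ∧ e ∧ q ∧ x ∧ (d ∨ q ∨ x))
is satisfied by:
  {q: True, e: True, d: True, x: False}
  {q: True, e: True, d: False, x: False}
  {e: True, d: True, q: False, x: False}
  {e: True, q: False, d: False, x: False}
  {x: True, q: True, e: True, d: True}


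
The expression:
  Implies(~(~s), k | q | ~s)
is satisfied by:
  {k: True, q: True, s: False}
  {k: True, s: False, q: False}
  {q: True, s: False, k: False}
  {q: False, s: False, k: False}
  {k: True, q: True, s: True}
  {k: True, s: True, q: False}
  {q: True, s: True, k: False}


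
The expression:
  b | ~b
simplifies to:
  True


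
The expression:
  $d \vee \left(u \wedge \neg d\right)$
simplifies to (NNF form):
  $d \vee u$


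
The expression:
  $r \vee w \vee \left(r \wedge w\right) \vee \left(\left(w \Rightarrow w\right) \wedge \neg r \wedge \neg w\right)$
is always true.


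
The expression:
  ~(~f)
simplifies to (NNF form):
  f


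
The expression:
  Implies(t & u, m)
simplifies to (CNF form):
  m | ~t | ~u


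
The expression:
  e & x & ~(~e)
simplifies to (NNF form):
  e & x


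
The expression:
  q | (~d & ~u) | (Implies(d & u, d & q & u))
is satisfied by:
  {q: True, u: False, d: False}
  {u: False, d: False, q: False}
  {d: True, q: True, u: False}
  {d: True, u: False, q: False}
  {q: True, u: True, d: False}
  {u: True, q: False, d: False}
  {d: True, u: True, q: True}


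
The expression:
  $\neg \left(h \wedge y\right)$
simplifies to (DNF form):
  $\neg h \vee \neg y$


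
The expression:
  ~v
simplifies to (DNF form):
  ~v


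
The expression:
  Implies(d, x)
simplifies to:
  x | ~d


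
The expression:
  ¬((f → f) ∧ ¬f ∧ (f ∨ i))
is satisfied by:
  {f: True, i: False}
  {i: False, f: False}
  {i: True, f: True}


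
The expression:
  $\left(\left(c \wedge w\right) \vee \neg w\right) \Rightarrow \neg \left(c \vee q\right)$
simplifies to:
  $\neg c \wedge \left(w \vee \neg q\right)$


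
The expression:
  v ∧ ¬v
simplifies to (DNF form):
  False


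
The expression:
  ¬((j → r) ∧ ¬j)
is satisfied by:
  {j: True}


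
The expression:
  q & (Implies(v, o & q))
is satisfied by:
  {o: True, q: True, v: False}
  {q: True, v: False, o: False}
  {o: True, v: True, q: True}


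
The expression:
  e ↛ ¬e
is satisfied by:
  {e: True}


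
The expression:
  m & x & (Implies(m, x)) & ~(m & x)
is never true.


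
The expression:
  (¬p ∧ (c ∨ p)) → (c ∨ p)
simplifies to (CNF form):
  True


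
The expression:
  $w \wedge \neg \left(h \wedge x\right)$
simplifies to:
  $w \wedge \left(\neg h \vee \neg x\right)$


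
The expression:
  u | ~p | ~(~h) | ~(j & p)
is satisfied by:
  {u: True, h: True, p: False, j: False}
  {u: True, p: False, h: False, j: False}
  {h: True, u: False, p: False, j: False}
  {u: False, p: False, h: False, j: False}
  {j: True, u: True, h: True, p: False}
  {j: True, u: True, p: False, h: False}
  {j: True, h: True, u: False, p: False}
  {j: True, u: False, p: False, h: False}
  {u: True, p: True, h: True, j: False}
  {u: True, p: True, j: False, h: False}
  {p: True, h: True, j: False, u: False}
  {p: True, j: False, h: False, u: False}
  {u: True, p: True, j: True, h: True}
  {u: True, p: True, j: True, h: False}
  {p: True, j: True, h: True, u: False}


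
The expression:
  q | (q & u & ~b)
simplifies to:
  q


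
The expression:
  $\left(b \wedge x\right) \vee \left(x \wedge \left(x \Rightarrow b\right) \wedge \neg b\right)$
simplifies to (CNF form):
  $b \wedge x$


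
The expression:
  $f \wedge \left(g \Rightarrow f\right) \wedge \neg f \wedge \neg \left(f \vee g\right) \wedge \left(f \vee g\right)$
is never true.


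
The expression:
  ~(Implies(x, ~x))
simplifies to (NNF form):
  x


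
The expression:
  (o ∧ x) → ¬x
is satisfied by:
  {o: False, x: False}
  {x: True, o: False}
  {o: True, x: False}


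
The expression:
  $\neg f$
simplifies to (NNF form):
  $\neg f$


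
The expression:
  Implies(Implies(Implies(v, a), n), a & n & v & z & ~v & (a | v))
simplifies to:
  ~n & (a | ~v)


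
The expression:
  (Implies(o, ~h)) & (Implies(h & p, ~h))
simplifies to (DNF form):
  ~h | (~o & ~p)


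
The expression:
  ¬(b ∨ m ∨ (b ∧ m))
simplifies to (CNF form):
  ¬b ∧ ¬m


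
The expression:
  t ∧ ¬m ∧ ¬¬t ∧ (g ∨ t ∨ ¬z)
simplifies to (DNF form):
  t ∧ ¬m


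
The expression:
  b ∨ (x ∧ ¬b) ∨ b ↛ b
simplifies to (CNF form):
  b ∨ x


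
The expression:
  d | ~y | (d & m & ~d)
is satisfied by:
  {d: True, y: False}
  {y: False, d: False}
  {y: True, d: True}


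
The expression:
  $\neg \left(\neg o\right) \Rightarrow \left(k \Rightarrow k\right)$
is always true.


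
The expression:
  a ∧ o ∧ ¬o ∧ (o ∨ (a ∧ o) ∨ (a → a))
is never true.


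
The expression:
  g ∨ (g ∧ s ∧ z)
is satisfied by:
  {g: True}


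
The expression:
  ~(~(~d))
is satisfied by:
  {d: False}


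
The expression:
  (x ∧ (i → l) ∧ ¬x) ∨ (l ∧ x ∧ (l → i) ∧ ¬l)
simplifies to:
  False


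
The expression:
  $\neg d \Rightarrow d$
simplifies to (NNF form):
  $d$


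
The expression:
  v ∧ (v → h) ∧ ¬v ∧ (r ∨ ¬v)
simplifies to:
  False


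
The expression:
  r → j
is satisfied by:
  {j: True, r: False}
  {r: False, j: False}
  {r: True, j: True}


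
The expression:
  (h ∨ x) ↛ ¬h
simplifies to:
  h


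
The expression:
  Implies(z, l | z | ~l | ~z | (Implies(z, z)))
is always true.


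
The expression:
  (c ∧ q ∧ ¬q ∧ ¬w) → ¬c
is always true.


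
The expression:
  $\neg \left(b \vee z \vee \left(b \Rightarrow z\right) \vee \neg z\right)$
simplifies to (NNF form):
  $\text{False}$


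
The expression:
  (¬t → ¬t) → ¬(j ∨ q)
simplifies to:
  ¬j ∧ ¬q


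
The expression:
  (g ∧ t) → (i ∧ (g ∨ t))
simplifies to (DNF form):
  i ∨ ¬g ∨ ¬t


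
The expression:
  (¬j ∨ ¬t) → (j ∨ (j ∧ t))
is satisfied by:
  {j: True}


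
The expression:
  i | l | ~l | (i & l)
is always true.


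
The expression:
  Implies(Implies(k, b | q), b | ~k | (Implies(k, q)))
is always true.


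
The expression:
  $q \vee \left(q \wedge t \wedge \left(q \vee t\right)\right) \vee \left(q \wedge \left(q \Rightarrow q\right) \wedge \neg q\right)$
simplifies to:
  $q$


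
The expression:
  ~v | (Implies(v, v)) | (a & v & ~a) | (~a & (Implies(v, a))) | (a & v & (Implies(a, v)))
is always true.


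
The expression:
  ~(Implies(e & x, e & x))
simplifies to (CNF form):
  False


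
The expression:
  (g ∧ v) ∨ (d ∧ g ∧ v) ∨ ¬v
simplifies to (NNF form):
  g ∨ ¬v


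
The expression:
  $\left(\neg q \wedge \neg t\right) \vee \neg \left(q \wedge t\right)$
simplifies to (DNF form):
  $\neg q \vee \neg t$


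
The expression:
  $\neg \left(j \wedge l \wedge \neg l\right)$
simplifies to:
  $\text{True}$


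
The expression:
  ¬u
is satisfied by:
  {u: False}


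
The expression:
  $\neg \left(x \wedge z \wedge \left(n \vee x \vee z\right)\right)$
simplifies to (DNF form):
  $\neg x \vee \neg z$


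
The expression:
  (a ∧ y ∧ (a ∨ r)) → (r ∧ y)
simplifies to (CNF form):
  r ∨ ¬a ∨ ¬y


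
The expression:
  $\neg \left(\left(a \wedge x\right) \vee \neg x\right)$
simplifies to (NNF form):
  $x \wedge \neg a$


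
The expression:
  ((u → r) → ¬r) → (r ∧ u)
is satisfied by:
  {r: True}


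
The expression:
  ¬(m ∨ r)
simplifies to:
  ¬m ∧ ¬r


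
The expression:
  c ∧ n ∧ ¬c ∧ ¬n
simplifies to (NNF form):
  False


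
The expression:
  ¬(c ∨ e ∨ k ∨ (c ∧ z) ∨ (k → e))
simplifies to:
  False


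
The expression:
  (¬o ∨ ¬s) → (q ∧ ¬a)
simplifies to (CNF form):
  (o ∨ q) ∧ (o ∨ ¬a) ∧ (q ∨ s) ∧ (s ∨ ¬a)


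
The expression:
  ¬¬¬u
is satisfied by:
  {u: False}


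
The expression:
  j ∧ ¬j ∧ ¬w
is never true.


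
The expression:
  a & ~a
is never true.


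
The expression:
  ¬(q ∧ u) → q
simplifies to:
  q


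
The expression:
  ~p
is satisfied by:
  {p: False}


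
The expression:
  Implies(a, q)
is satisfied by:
  {q: True, a: False}
  {a: False, q: False}
  {a: True, q: True}


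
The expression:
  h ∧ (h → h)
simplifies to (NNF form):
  h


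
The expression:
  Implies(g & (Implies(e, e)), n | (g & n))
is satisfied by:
  {n: True, g: False}
  {g: False, n: False}
  {g: True, n: True}


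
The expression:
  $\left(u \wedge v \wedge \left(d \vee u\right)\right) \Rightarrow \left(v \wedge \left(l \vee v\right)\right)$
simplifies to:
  $\text{True}$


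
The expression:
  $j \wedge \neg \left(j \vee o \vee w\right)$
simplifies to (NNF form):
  $\text{False}$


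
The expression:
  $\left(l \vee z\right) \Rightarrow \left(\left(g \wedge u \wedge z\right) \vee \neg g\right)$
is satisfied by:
  {u: True, l: False, g: False, z: False}
  {u: False, l: False, g: False, z: False}
  {z: True, u: True, l: False, g: False}
  {z: True, u: False, l: False, g: False}
  {u: True, l: True, z: False, g: False}
  {l: True, z: False, g: False, u: False}
  {z: True, u: True, l: True, g: False}
  {z: True, l: True, u: False, g: False}
  {u: True, g: True, z: False, l: False}
  {g: True, z: False, l: False, u: False}
  {u: True, z: True, g: True, l: False}
  {z: True, u: True, g: True, l: True}


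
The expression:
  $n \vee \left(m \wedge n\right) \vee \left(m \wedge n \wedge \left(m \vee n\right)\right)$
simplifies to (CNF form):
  $n$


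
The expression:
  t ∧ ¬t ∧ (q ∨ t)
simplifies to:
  False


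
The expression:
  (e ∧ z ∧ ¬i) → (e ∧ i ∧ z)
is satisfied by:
  {i: True, e: False, z: False}
  {e: False, z: False, i: False}
  {i: True, z: True, e: False}
  {z: True, e: False, i: False}
  {i: True, e: True, z: False}
  {e: True, i: False, z: False}
  {i: True, z: True, e: True}


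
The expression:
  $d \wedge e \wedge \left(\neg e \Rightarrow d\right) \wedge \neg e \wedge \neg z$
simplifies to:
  $\text{False}$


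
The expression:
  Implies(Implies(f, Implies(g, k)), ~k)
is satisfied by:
  {k: False}


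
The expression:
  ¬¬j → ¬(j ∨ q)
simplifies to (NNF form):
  ¬j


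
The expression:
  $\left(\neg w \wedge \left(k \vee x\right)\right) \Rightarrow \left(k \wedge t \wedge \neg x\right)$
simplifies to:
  $w \vee \left(t \wedge \neg x\right) \vee \left(\neg k \wedge \neg x\right)$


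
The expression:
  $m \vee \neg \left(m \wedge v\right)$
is always true.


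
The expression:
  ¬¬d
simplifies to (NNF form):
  d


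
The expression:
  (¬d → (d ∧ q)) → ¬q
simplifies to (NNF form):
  ¬d ∨ ¬q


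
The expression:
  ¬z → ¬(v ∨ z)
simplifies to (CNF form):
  z ∨ ¬v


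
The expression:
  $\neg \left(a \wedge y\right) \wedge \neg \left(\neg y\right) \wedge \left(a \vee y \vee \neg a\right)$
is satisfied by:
  {y: True, a: False}


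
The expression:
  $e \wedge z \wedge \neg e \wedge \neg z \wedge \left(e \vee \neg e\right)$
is never true.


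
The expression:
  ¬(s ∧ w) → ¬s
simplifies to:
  w ∨ ¬s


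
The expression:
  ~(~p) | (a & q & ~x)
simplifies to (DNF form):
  p | (a & q & ~x)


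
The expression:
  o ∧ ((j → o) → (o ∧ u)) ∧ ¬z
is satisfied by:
  {u: True, o: True, z: False}


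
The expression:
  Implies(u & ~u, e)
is always true.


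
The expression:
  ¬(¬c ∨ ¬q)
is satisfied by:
  {c: True, q: True}


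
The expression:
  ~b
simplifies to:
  ~b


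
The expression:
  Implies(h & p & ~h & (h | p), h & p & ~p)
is always true.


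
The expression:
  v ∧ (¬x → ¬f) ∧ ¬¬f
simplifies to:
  f ∧ v ∧ x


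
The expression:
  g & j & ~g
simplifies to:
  False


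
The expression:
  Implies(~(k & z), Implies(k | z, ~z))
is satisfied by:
  {k: True, z: False}
  {z: False, k: False}
  {z: True, k: True}


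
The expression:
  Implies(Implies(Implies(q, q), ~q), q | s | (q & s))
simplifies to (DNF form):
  q | s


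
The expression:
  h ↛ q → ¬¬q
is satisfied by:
  {q: True, h: False}
  {h: False, q: False}
  {h: True, q: True}


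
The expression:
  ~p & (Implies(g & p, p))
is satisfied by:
  {p: False}


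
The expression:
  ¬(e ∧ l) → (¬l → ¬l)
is always true.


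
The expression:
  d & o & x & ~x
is never true.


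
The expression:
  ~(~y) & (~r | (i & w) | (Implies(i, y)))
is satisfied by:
  {y: True}


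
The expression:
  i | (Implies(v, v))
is always true.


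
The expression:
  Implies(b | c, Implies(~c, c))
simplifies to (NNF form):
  c | ~b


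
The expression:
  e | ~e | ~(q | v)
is always true.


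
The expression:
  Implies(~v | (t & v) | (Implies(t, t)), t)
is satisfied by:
  {t: True}


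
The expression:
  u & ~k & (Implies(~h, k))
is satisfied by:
  {h: True, u: True, k: False}


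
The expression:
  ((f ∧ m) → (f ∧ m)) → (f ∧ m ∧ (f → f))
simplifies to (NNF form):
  f ∧ m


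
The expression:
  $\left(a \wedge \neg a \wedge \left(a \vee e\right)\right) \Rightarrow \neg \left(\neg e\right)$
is always true.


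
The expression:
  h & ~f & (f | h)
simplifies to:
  h & ~f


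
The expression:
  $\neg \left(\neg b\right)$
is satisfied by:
  {b: True}


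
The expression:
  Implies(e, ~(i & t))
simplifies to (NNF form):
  ~e | ~i | ~t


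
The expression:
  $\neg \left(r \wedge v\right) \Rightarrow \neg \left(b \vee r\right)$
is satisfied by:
  {v: True, b: False, r: False}
  {b: False, r: False, v: False}
  {r: True, v: True, b: False}
  {r: True, v: True, b: True}


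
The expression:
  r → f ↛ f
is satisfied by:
  {r: False}


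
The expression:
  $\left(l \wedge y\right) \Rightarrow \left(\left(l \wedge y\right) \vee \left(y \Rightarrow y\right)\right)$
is always true.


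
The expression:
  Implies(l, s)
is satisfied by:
  {s: True, l: False}
  {l: False, s: False}
  {l: True, s: True}


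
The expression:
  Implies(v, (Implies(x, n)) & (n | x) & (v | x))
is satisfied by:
  {n: True, v: False}
  {v: False, n: False}
  {v: True, n: True}


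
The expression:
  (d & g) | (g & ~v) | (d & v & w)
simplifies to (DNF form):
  (d & g) | (g & ~v) | (d & g & v) | (d & g & w) | (d & v & w) | (g & v & ~v) | (g & w & ~v) | (v & w & ~v)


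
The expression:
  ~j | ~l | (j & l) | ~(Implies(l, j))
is always true.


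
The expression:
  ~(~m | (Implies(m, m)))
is never true.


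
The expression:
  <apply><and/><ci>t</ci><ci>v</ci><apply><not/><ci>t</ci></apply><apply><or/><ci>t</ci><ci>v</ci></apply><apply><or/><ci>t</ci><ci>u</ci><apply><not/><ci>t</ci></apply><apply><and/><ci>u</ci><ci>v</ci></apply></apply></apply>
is never true.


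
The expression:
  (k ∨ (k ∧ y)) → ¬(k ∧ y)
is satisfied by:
  {k: False, y: False}
  {y: True, k: False}
  {k: True, y: False}


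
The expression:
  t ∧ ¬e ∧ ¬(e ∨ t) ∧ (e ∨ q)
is never true.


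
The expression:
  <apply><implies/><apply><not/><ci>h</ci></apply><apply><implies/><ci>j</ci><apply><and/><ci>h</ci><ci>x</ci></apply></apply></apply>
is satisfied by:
  {h: True, j: False}
  {j: False, h: False}
  {j: True, h: True}


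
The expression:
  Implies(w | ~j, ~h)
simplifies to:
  ~h | (j & ~w)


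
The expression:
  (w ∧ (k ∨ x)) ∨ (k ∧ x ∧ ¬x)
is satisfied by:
  {w: True, x: True, k: True}
  {w: True, x: True, k: False}
  {w: True, k: True, x: False}


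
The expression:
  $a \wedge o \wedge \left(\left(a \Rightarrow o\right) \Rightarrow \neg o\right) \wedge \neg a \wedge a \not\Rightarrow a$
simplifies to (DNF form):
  $\text{False}$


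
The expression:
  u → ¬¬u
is always true.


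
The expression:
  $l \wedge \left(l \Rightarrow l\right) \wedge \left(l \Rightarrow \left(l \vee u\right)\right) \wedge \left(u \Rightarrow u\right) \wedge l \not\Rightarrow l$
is never true.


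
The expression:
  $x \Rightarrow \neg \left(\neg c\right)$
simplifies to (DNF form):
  $c \vee \neg x$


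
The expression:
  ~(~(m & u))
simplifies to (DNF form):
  m & u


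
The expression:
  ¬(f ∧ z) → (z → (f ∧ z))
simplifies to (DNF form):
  f ∨ ¬z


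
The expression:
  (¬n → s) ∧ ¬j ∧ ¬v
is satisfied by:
  {n: True, s: True, v: False, j: False}
  {n: True, v: False, s: False, j: False}
  {s: True, n: False, v: False, j: False}


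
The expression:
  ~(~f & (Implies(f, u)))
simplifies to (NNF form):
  f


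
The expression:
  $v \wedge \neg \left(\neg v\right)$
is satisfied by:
  {v: True}


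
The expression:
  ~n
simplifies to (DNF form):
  ~n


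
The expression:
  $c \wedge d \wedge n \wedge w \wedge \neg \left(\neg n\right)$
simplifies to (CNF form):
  $c \wedge d \wedge n \wedge w$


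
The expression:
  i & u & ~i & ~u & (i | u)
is never true.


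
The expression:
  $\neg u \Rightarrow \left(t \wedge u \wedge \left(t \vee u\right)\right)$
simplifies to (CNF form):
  $u$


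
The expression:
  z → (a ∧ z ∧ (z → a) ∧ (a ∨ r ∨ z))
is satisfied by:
  {a: True, z: False}
  {z: False, a: False}
  {z: True, a: True}


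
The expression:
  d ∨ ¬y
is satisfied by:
  {d: True, y: False}
  {y: False, d: False}
  {y: True, d: True}


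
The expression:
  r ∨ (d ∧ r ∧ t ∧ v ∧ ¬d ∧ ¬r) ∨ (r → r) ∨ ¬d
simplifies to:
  True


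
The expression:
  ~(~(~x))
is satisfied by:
  {x: False}


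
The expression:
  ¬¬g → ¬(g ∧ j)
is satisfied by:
  {g: False, j: False}
  {j: True, g: False}
  {g: True, j: False}


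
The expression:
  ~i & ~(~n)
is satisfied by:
  {n: True, i: False}


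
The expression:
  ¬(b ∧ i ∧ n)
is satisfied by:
  {n: False, i: False, b: False}
  {b: True, n: False, i: False}
  {i: True, n: False, b: False}
  {b: True, i: True, n: False}
  {n: True, b: False, i: False}
  {b: True, n: True, i: False}
  {i: True, n: True, b: False}


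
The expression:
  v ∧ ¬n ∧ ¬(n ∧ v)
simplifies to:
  v ∧ ¬n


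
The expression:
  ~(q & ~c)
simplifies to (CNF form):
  c | ~q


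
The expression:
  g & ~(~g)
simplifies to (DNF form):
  g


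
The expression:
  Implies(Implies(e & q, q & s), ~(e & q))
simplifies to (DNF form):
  ~e | ~q | ~s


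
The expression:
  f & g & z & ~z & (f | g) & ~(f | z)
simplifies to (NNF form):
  False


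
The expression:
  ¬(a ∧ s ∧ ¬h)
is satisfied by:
  {h: True, s: False, a: False}
  {s: False, a: False, h: False}
  {a: True, h: True, s: False}
  {a: True, s: False, h: False}
  {h: True, s: True, a: False}
  {s: True, h: False, a: False}
  {a: True, s: True, h: True}


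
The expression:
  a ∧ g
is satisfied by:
  {a: True, g: True}


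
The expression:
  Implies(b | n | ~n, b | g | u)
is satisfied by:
  {b: True, g: True, u: True}
  {b: True, g: True, u: False}
  {b: True, u: True, g: False}
  {b: True, u: False, g: False}
  {g: True, u: True, b: False}
  {g: True, u: False, b: False}
  {u: True, g: False, b: False}


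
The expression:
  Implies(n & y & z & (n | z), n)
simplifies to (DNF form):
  True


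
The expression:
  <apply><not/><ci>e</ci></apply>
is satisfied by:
  {e: False}


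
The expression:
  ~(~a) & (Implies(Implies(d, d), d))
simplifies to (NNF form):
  a & d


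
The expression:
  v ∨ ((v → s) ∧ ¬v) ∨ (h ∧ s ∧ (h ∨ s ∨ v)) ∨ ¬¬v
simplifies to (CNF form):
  True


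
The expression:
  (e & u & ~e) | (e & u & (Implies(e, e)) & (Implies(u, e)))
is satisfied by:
  {e: True, u: True}


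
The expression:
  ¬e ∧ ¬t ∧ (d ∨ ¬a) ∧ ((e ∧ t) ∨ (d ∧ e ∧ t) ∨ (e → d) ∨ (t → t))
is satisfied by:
  {d: True, e: False, t: False, a: False}
  {d: False, e: False, t: False, a: False}
  {a: True, d: True, e: False, t: False}


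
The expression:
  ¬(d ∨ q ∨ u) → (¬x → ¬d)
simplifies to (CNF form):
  True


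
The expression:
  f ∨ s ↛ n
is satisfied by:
  {f: True, s: True, n: False}
  {f: True, s: False, n: False}
  {n: True, f: True, s: True}
  {n: True, f: True, s: False}
  {s: True, n: False, f: False}


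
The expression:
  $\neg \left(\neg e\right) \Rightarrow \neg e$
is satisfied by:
  {e: False}


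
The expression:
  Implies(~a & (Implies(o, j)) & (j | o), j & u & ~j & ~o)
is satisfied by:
  {a: True, j: False}
  {j: False, a: False}
  {j: True, a: True}


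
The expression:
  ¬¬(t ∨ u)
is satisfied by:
  {t: True, u: True}
  {t: True, u: False}
  {u: True, t: False}


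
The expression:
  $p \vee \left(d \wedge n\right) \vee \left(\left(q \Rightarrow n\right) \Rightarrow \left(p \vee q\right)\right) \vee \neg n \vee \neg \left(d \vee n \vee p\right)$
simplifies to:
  $d \vee p \vee q \vee \neg n$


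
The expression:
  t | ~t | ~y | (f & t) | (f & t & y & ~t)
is always true.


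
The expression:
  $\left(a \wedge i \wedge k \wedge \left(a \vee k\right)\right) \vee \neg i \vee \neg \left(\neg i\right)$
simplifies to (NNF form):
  $\text{True}$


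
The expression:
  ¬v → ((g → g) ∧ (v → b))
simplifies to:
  True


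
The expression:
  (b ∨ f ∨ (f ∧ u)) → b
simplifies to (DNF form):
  b ∨ ¬f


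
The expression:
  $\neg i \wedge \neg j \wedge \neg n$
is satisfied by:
  {n: False, i: False, j: False}


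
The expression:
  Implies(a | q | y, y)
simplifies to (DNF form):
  y | (~a & ~q)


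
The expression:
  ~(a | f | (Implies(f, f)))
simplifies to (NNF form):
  False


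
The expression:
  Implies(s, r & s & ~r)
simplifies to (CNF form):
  ~s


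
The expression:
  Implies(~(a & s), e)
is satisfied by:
  {a: True, e: True, s: True}
  {a: True, e: True, s: False}
  {e: True, s: True, a: False}
  {e: True, s: False, a: False}
  {a: True, s: True, e: False}


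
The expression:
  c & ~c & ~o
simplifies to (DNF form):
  False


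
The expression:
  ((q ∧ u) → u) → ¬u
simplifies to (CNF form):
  ¬u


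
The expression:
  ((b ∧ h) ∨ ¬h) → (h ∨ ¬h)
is always true.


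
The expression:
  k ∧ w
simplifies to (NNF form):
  k ∧ w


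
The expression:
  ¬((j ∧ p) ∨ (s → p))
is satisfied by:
  {s: True, p: False}


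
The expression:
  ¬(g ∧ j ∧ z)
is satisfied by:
  {g: False, z: False, j: False}
  {j: True, g: False, z: False}
  {z: True, g: False, j: False}
  {j: True, z: True, g: False}
  {g: True, j: False, z: False}
  {j: True, g: True, z: False}
  {z: True, g: True, j: False}


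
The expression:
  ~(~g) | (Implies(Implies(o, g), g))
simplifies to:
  g | o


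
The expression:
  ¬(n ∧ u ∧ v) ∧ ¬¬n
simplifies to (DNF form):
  (n ∧ ¬u) ∨ (n ∧ ¬v)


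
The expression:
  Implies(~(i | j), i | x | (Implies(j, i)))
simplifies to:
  True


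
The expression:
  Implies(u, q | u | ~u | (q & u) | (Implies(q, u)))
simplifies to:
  True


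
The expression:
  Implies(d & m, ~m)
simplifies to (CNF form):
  ~d | ~m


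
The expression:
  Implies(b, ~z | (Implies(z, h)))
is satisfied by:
  {h: True, z: False, b: False}
  {h: False, z: False, b: False}
  {b: True, h: True, z: False}
  {b: True, h: False, z: False}
  {z: True, h: True, b: False}
  {z: True, h: False, b: False}
  {z: True, b: True, h: True}


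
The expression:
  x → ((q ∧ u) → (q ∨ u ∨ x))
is always true.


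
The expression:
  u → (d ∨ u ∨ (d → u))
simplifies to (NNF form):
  True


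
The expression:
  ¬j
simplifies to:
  ¬j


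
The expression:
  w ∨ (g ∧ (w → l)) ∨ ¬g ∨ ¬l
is always true.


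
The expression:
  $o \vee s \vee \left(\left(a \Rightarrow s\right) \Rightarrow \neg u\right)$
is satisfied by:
  {a: True, o: True, s: True, u: False}
  {a: True, o: True, u: False, s: False}
  {a: True, s: True, u: False, o: False}
  {a: True, u: False, s: False, o: False}
  {o: True, s: True, u: False, a: False}
  {o: True, u: False, s: False, a: False}
  {s: True, o: False, u: False, a: False}
  {o: False, u: False, s: False, a: False}
  {o: True, a: True, u: True, s: True}
  {o: True, a: True, u: True, s: False}
  {a: True, u: True, s: True, o: False}
  {a: True, u: True, o: False, s: False}
  {s: True, u: True, o: True, a: False}
  {u: True, o: True, a: False, s: False}
  {u: True, s: True, a: False, o: False}


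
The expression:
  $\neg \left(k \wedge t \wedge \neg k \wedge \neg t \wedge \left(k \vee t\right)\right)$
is always true.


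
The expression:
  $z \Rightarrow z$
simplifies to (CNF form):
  $\text{True}$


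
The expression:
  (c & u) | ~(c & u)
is always true.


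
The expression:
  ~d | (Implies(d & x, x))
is always true.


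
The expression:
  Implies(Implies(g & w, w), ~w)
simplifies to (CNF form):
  ~w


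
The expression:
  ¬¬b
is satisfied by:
  {b: True}


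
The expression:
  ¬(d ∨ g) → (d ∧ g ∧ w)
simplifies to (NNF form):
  d ∨ g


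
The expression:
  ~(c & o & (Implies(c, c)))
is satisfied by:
  {c: False, o: False}
  {o: True, c: False}
  {c: True, o: False}


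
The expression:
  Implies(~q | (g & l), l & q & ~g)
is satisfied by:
  {q: True, l: False, g: False}
  {g: True, q: True, l: False}
  {l: True, q: True, g: False}


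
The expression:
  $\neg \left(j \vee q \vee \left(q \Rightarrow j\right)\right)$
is never true.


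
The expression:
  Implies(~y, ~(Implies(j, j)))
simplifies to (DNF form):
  y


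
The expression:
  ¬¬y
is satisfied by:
  {y: True}


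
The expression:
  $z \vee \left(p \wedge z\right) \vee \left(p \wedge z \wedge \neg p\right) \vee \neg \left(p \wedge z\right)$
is always true.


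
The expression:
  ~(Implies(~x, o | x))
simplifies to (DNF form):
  ~o & ~x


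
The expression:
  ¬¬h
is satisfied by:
  {h: True}


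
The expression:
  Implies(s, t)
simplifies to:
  t | ~s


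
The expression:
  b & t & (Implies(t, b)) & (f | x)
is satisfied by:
  {t: True, b: True, x: True, f: True}
  {t: True, b: True, x: True, f: False}
  {t: True, b: True, f: True, x: False}


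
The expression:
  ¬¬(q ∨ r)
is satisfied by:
  {r: True, q: True}
  {r: True, q: False}
  {q: True, r: False}


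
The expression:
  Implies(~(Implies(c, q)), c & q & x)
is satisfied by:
  {q: True, c: False}
  {c: False, q: False}
  {c: True, q: True}


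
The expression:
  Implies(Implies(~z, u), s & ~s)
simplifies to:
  ~u & ~z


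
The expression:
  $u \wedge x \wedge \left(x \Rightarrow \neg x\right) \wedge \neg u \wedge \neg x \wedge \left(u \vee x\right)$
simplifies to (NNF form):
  $\text{False}$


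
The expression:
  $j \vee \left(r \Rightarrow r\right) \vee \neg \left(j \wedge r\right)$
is always true.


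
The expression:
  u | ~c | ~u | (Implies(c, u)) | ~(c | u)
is always true.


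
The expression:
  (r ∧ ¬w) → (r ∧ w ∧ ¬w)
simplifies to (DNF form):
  w ∨ ¬r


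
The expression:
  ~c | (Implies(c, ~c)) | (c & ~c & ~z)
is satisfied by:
  {c: False}


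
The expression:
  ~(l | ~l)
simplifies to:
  False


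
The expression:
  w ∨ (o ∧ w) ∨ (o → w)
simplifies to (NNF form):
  w ∨ ¬o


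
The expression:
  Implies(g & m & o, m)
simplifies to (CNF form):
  True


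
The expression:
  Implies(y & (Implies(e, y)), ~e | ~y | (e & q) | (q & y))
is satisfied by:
  {q: True, e: False, y: False}
  {e: False, y: False, q: False}
  {y: True, q: True, e: False}
  {y: True, e: False, q: False}
  {q: True, e: True, y: False}
  {e: True, q: False, y: False}
  {y: True, e: True, q: True}


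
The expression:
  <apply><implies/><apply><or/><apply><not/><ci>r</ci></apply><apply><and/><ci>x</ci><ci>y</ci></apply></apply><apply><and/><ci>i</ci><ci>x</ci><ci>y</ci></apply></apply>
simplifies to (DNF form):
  <apply><or/><apply><and/><ci>r</ci><apply><not/><ci>x</ci></apply></apply><apply><and/><ci>r</ci><apply><not/><ci>y</ci></apply></apply><apply><and/><ci>i</ci><ci>x</ci><ci>y</ci></apply></apply>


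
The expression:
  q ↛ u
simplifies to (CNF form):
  q ∧ ¬u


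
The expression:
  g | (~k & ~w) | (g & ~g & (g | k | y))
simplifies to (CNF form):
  (g | ~k) & (g | ~w)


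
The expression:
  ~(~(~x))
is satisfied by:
  {x: False}


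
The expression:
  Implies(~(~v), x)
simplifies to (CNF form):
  x | ~v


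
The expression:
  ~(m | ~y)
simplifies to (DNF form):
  y & ~m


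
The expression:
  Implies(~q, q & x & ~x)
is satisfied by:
  {q: True}


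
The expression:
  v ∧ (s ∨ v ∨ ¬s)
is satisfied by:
  {v: True}
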